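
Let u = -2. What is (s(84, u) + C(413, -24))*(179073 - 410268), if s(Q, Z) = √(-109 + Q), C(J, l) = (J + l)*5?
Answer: -449674275 - 1155975*I ≈ -4.4967e+8 - 1.156e+6*I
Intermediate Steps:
C(J, l) = 5*J + 5*l
(s(84, u) + C(413, -24))*(179073 - 410268) = (√(-109 + 84) + (5*413 + 5*(-24)))*(179073 - 410268) = (√(-25) + (2065 - 120))*(-231195) = (5*I + 1945)*(-231195) = (1945 + 5*I)*(-231195) = -449674275 - 1155975*I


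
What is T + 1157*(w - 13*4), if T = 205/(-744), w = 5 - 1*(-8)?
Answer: -33571717/744 ≈ -45123.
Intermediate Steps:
w = 13 (w = 5 + 8 = 13)
T = -205/744 (T = 205*(-1/744) = -205/744 ≈ -0.27554)
T + 1157*(w - 13*4) = -205/744 + 1157*(13 - 13*4) = -205/744 + 1157*(13 - 52) = -205/744 + 1157*(-39) = -205/744 - 45123 = -33571717/744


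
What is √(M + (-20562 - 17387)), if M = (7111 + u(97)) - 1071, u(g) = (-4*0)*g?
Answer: I*√31909 ≈ 178.63*I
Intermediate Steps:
u(g) = 0 (u(g) = 0*g = 0)
M = 6040 (M = (7111 + 0) - 1071 = 7111 - 1071 = 6040)
√(M + (-20562 - 17387)) = √(6040 + (-20562 - 17387)) = √(6040 - 37949) = √(-31909) = I*√31909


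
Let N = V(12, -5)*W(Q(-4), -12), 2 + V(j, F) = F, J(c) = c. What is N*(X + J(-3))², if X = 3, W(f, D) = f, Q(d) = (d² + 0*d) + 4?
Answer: 0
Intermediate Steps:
Q(d) = 4 + d² (Q(d) = (d² + 0) + 4 = d² + 4 = 4 + d²)
V(j, F) = -2 + F
N = -140 (N = (-2 - 5)*(4 + (-4)²) = -7*(4 + 16) = -7*20 = -140)
N*(X + J(-3))² = -140*(3 - 3)² = -140*0² = -140*0 = 0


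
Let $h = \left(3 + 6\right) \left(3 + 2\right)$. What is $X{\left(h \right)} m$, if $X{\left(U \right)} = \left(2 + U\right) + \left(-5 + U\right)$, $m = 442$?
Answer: $38454$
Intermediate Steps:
$h = 45$ ($h = 9 \cdot 5 = 45$)
$X{\left(U \right)} = -3 + 2 U$
$X{\left(h \right)} m = \left(-3 + 2 \cdot 45\right) 442 = \left(-3 + 90\right) 442 = 87 \cdot 442 = 38454$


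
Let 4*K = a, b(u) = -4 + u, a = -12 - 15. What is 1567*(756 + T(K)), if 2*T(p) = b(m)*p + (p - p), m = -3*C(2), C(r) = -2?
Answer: 4696299/4 ≈ 1.1741e+6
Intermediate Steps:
a = -27
m = 6 (m = -3*(-2) = 6)
K = -27/4 (K = (1/4)*(-27) = -27/4 ≈ -6.7500)
T(p) = p (T(p) = ((-4 + 6)*p + (p - p))/2 = (2*p + 0)/2 = (2*p)/2 = p)
1567*(756 + T(K)) = 1567*(756 - 27/4) = 1567*(2997/4) = 4696299/4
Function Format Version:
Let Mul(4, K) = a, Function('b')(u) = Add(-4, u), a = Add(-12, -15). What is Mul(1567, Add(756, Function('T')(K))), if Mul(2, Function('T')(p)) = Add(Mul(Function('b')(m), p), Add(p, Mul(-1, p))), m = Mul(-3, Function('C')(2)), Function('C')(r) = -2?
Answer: Rational(4696299, 4) ≈ 1.1741e+6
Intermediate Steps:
a = -27
m = 6 (m = Mul(-3, -2) = 6)
K = Rational(-27, 4) (K = Mul(Rational(1, 4), -27) = Rational(-27, 4) ≈ -6.7500)
Function('T')(p) = p (Function('T')(p) = Mul(Rational(1, 2), Add(Mul(Add(-4, 6), p), Add(p, Mul(-1, p)))) = Mul(Rational(1, 2), Add(Mul(2, p), 0)) = Mul(Rational(1, 2), Mul(2, p)) = p)
Mul(1567, Add(756, Function('T')(K))) = Mul(1567, Add(756, Rational(-27, 4))) = Mul(1567, Rational(2997, 4)) = Rational(4696299, 4)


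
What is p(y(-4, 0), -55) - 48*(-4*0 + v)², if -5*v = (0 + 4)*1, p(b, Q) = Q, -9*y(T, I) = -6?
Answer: -2143/25 ≈ -85.720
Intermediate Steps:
y(T, I) = ⅔ (y(T, I) = -⅑*(-6) = ⅔)
v = -⅘ (v = -(0 + 4)/5 = -4/5 = -⅕*4 = -⅘ ≈ -0.80000)
p(y(-4, 0), -55) - 48*(-4*0 + v)² = -55 - 48*(-4*0 - ⅘)² = -55 - 48*(0 - ⅘)² = -55 - 48*(-⅘)² = -55 - 48*16/25 = -55 - 1*768/25 = -55 - 768/25 = -2143/25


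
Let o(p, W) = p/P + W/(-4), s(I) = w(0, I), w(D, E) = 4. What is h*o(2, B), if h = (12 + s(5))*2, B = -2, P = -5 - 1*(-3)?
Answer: -16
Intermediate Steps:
P = -2 (P = -5 + 3 = -2)
s(I) = 4
o(p, W) = -p/2 - W/4 (o(p, W) = p/(-2) + W/(-4) = p*(-½) + W*(-¼) = -p/2 - W/4)
h = 32 (h = (12 + 4)*2 = 16*2 = 32)
h*o(2, B) = 32*(-½*2 - ¼*(-2)) = 32*(-1 + ½) = 32*(-½) = -16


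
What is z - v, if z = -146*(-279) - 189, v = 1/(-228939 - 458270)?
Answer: 27862888906/687209 ≈ 40545.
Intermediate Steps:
v = -1/687209 (v = 1/(-687209) = -1/687209 ≈ -1.4552e-6)
z = 40545 (z = 40734 - 189 = 40545)
z - v = 40545 - 1*(-1/687209) = 40545 + 1/687209 = 27862888906/687209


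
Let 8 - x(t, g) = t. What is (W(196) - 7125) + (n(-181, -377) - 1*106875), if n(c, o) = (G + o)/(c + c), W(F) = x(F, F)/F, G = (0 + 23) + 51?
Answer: -2022134167/17738 ≈ -1.1400e+5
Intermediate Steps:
G = 74 (G = 23 + 51 = 74)
x(t, g) = 8 - t
W(F) = (8 - F)/F
n(c, o) = (74 + o)/(2*c) (n(c, o) = (74 + o)/(c + c) = (74 + o)/((2*c)) = (74 + o)*(1/(2*c)) = (74 + o)/(2*c))
(W(196) - 7125) + (n(-181, -377) - 1*106875) = ((8 - 1*196)/196 - 7125) + ((½)*(74 - 377)/(-181) - 1*106875) = ((8 - 196)/196 - 7125) + ((½)*(-1/181)*(-303) - 106875) = ((1/196)*(-188) - 7125) + (303/362 - 106875) = (-47/49 - 7125) - 38688447/362 = -349172/49 - 38688447/362 = -2022134167/17738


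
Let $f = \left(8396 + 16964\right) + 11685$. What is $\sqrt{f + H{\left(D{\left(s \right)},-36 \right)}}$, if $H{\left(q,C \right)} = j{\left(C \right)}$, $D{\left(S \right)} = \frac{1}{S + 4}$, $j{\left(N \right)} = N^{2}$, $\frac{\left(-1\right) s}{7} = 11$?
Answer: $\sqrt{38341} \approx 195.81$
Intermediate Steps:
$f = 37045$ ($f = 25360 + 11685 = 37045$)
$s = -77$ ($s = \left(-7\right) 11 = -77$)
$D{\left(S \right)} = \frac{1}{4 + S}$
$H{\left(q,C \right)} = C^{2}$
$\sqrt{f + H{\left(D{\left(s \right)},-36 \right)}} = \sqrt{37045 + \left(-36\right)^{2}} = \sqrt{37045 + 1296} = \sqrt{38341}$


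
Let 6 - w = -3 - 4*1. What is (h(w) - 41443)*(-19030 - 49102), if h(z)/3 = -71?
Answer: 2838106592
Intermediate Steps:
w = 13 (w = 6 - (-3 - 4*1) = 6 - (-3 - 4) = 6 - 1*(-7) = 6 + 7 = 13)
h(z) = -213 (h(z) = 3*(-71) = -213)
(h(w) - 41443)*(-19030 - 49102) = (-213 - 41443)*(-19030 - 49102) = -41656*(-68132) = 2838106592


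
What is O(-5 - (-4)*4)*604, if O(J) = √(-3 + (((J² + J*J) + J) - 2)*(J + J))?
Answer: 604*√5519 ≈ 44871.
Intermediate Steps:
O(J) = √(-3 + 2*J*(-2 + J + 2*J²)) (O(J) = √(-3 + (((J² + J²) + J) - 2)*(2*J)) = √(-3 + ((2*J² + J) - 2)*(2*J)) = √(-3 + ((J + 2*J²) - 2)*(2*J)) = √(-3 + (-2 + J + 2*J²)*(2*J)) = √(-3 + 2*J*(-2 + J + 2*J²)))
O(-5 - (-4)*4)*604 = √(-3 - 4*(-5 - (-4)*4) + 2*(-5 - (-4)*4)² + 4*(-5 - (-4)*4)³)*604 = √(-3 - 4*(-5 - 1*(-16)) + 2*(-5 - 1*(-16))² + 4*(-5 - 1*(-16))³)*604 = √(-3 - 4*(-5 + 16) + 2*(-5 + 16)² + 4*(-5 + 16)³)*604 = √(-3 - 4*11 + 2*11² + 4*11³)*604 = √(-3 - 44 + 2*121 + 4*1331)*604 = √(-3 - 44 + 242 + 5324)*604 = √5519*604 = 604*√5519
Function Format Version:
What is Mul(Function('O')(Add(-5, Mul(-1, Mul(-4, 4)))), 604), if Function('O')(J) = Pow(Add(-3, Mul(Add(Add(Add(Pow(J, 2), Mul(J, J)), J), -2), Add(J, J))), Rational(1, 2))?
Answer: Mul(604, Pow(5519, Rational(1, 2))) ≈ 44871.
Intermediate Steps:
Function('O')(J) = Pow(Add(-3, Mul(2, J, Add(-2, J, Mul(2, Pow(J, 2))))), Rational(1, 2)) (Function('O')(J) = Pow(Add(-3, Mul(Add(Add(Add(Pow(J, 2), Pow(J, 2)), J), -2), Mul(2, J))), Rational(1, 2)) = Pow(Add(-3, Mul(Add(Add(Mul(2, Pow(J, 2)), J), -2), Mul(2, J))), Rational(1, 2)) = Pow(Add(-3, Mul(Add(Add(J, Mul(2, Pow(J, 2))), -2), Mul(2, J))), Rational(1, 2)) = Pow(Add(-3, Mul(Add(-2, J, Mul(2, Pow(J, 2))), Mul(2, J))), Rational(1, 2)) = Pow(Add(-3, Mul(2, J, Add(-2, J, Mul(2, Pow(J, 2))))), Rational(1, 2)))
Mul(Function('O')(Add(-5, Mul(-1, Mul(-4, 4)))), 604) = Mul(Pow(Add(-3, Mul(-4, Add(-5, Mul(-1, Mul(-4, 4)))), Mul(2, Pow(Add(-5, Mul(-1, Mul(-4, 4))), 2)), Mul(4, Pow(Add(-5, Mul(-1, Mul(-4, 4))), 3))), Rational(1, 2)), 604) = Mul(Pow(Add(-3, Mul(-4, Add(-5, Mul(-1, -16))), Mul(2, Pow(Add(-5, Mul(-1, -16)), 2)), Mul(4, Pow(Add(-5, Mul(-1, -16)), 3))), Rational(1, 2)), 604) = Mul(Pow(Add(-3, Mul(-4, Add(-5, 16)), Mul(2, Pow(Add(-5, 16), 2)), Mul(4, Pow(Add(-5, 16), 3))), Rational(1, 2)), 604) = Mul(Pow(Add(-3, Mul(-4, 11), Mul(2, Pow(11, 2)), Mul(4, Pow(11, 3))), Rational(1, 2)), 604) = Mul(Pow(Add(-3, -44, Mul(2, 121), Mul(4, 1331)), Rational(1, 2)), 604) = Mul(Pow(Add(-3, -44, 242, 5324), Rational(1, 2)), 604) = Mul(Pow(5519, Rational(1, 2)), 604) = Mul(604, Pow(5519, Rational(1, 2)))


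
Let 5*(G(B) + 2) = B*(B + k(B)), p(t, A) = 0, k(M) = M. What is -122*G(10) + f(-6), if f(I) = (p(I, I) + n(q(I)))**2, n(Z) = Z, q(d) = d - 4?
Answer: -4536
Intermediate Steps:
q(d) = -4 + d
G(B) = -2 + 2*B**2/5 (G(B) = -2 + (B*(B + B))/5 = -2 + (B*(2*B))/5 = -2 + (2*B**2)/5 = -2 + 2*B**2/5)
f(I) = (-4 + I)**2 (f(I) = (0 + (-4 + I))**2 = (-4 + I)**2)
-122*G(10) + f(-6) = -122*(-2 + (2/5)*10**2) + (-4 - 6)**2 = -122*(-2 + (2/5)*100) + (-10)**2 = -122*(-2 + 40) + 100 = -122*38 + 100 = -4636 + 100 = -4536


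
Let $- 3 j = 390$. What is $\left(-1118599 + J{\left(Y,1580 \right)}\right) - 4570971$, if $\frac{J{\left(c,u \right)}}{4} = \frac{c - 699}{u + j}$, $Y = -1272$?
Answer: $- \frac{4124942192}{725} \approx -5.6896 \cdot 10^{6}$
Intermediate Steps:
$j = -130$ ($j = \left(- \frac{1}{3}\right) 390 = -130$)
$J{\left(c,u \right)} = \frac{4 \left(-699 + c\right)}{-130 + u}$ ($J{\left(c,u \right)} = 4 \frac{c - 699}{u - 130} = 4 \frac{-699 + c}{-130 + u} = \frac{4 \left(-699 + c\right)}{-130 + u}$)
$\left(-1118599 + J{\left(Y,1580 \right)}\right) - 4570971 = \left(-1118599 + \frac{4 \left(-699 - 1272\right)}{-130 + 1580}\right) - 4570971 = \left(-1118599 + 4 \cdot \frac{1}{1450} \left(-1971\right)\right) - 4570971 = \left(-1118599 - \frac{3942}{725}\right) - 4570971 = - \frac{810988217}{725} - 4570971 = - \frac{4124942192}{725}$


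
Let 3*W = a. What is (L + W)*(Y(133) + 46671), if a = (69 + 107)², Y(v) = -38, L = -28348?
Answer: -2521353044/3 ≈ -8.4045e+8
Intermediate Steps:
a = 30976 (a = 176² = 30976)
W = 30976/3 (W = (⅓)*30976 = 30976/3 ≈ 10325.)
(L + W)*(Y(133) + 46671) = (-28348 + 30976/3)*(-38 + 46671) = -54068/3*46633 = -2521353044/3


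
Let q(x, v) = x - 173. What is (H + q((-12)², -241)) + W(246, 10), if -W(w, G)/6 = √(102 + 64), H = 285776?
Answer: 285747 - 6*√166 ≈ 2.8567e+5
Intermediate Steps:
W(w, G) = -6*√166 (W(w, G) = -6*√(102 + 64) = -6*√166)
q(x, v) = -173 + x
(H + q((-12)², -241)) + W(246, 10) = (285776 + (-173 + (-12)²)) - 6*√166 = (285776 + (-173 + 144)) - 6*√166 = (285776 - 29) - 6*√166 = 285747 - 6*√166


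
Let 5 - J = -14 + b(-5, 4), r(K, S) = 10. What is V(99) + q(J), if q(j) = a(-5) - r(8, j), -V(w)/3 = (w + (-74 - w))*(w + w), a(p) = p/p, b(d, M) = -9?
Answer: 43947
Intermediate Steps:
a(p) = 1
V(w) = 444*w (V(w) = -3*(w + (-74 - w))*(w + w) = -(-222)*2*w = -(-444)*w = 444*w)
J = 28 (J = 5 - (-14 - 9) = 5 - 1*(-23) = 5 + 23 = 28)
q(j) = -9 (q(j) = 1 - 1*10 = 1 - 10 = -9)
V(99) + q(J) = 444*99 - 9 = 43956 - 9 = 43947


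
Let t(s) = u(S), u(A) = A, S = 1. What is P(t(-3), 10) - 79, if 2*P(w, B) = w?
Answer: -157/2 ≈ -78.500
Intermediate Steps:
t(s) = 1
P(w, B) = w/2
P(t(-3), 10) - 79 = (½)*1 - 79 = ½ - 79 = -157/2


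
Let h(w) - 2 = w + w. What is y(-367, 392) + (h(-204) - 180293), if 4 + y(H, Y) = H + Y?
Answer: -180678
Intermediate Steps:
h(w) = 2 + 2*w (h(w) = 2 + (w + w) = 2 + 2*w)
y(H, Y) = -4 + H + Y (y(H, Y) = -4 + (H + Y) = -4 + H + Y)
y(-367, 392) + (h(-204) - 180293) = (-4 - 367 + 392) + ((2 + 2*(-204)) - 180293) = 21 + ((2 - 408) - 180293) = 21 + (-406 - 180293) = 21 - 180699 = -180678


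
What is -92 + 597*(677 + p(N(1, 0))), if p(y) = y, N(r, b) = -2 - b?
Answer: 402883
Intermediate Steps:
-92 + 597*(677 + p(N(1, 0))) = -92 + 597*(677 + (-2 - 1*0)) = -92 + 597*(677 + (-2 + 0)) = -92 + 597*(677 - 2) = -92 + 597*675 = -92 + 402975 = 402883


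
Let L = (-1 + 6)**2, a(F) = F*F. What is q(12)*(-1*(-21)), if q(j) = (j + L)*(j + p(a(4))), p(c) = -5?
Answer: 5439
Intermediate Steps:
a(F) = F**2
L = 25 (L = 5**2 = 25)
q(j) = (-5 + j)*(25 + j) (q(j) = (j + 25)*(j - 5) = (25 + j)*(-5 + j) = (-5 + j)*(25 + j))
q(12)*(-1*(-21)) = (-125 + 12**2 + 20*12)*(-1*(-21)) = (-125 + 144 + 240)*21 = 259*21 = 5439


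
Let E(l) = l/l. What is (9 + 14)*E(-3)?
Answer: 23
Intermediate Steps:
E(l) = 1
(9 + 14)*E(-3) = (9 + 14)*1 = 23*1 = 23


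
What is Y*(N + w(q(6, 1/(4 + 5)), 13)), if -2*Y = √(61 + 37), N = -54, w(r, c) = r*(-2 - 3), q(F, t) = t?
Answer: 3437*√2/18 ≈ 270.04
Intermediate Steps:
w(r, c) = -5*r (w(r, c) = r*(-5) = -5*r)
Y = -7*√2/2 (Y = -√(61 + 37)/2 = -7*√2/2 ≈ -4.9497)
Y*(N + w(q(6, 1/(4 + 5)), 13)) = (-7*√2/2)*(-54 - 5/(4 + 5)) = (-7*√2/2)*(-54 - 5/9) = -7*√2/2*(-491/9) = 3437*√2/18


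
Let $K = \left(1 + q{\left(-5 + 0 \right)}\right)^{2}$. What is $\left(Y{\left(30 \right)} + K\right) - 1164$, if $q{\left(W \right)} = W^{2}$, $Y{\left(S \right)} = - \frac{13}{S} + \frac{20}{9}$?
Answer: $- \frac{43759}{90} \approx -486.21$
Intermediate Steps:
$Y{\left(S \right)} = \frac{20}{9} - \frac{13}{S}$ ($Y{\left(S \right)} = - \frac{13}{S} + 20 \cdot \frac{1}{9} = - \frac{13}{S} + \frac{20}{9} = \frac{20}{9} - \frac{13}{S}$)
$K = 676$ ($K = \left(1 + \left(-5 + 0\right)^{2}\right)^{2} = \left(1 + \left(-5\right)^{2}\right)^{2} = \left(1 + 25\right)^{2} = 26^{2} = 676$)
$\left(Y{\left(30 \right)} + K\right) - 1164 = \left(\left(\frac{20}{9} - \frac{13}{30}\right) + 676\right) - 1164 = \left(\frac{161}{90} + 676\right) - 1164 = \frac{61001}{90} - 1164 = - \frac{43759}{90}$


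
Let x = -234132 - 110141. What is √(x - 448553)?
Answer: I*√792826 ≈ 890.41*I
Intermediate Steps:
x = -344273
√(x - 448553) = √(-344273 - 448553) = √(-792826) = I*√792826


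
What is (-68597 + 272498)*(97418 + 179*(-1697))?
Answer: -42073951845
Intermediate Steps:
(-68597 + 272498)*(97418 + 179*(-1697)) = 203901*(97418 - 303763) = 203901*(-206345) = -42073951845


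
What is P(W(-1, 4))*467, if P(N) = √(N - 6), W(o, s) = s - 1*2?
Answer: 934*I ≈ 934.0*I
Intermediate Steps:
W(o, s) = -2 + s (W(o, s) = s - 2 = -2 + s)
P(N) = √(-6 + N)
P(W(-1, 4))*467 = √(-6 + (-2 + 4))*467 = √(-6 + 2)*467 = √(-4)*467 = (2*I)*467 = 934*I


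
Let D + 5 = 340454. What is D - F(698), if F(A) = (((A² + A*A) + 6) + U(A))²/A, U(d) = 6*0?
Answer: -474622504997/349 ≈ -1.3599e+9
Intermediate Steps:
D = 340449 (D = -5 + 340454 = 340449)
U(d) = 0
F(A) = (6 + 2*A²)²/A (F(A) = (((A² + A*A) + 6) + 0)²/A = (((A² + A²) + 6) + 0)²/A = ((2*A² + 6) + 0)²/A = ((6 + 2*A²) + 0)²/A = (6 + 2*A²)²/A)
D - F(698) = 340449 - 4*(3 + 698²)²/698 = 340449 - 4*(3 + 487204)²/698 = 340449 - 4*487207²/698 = 340449 - 4*237370660849/698 = 340449 - 1*474741321698/349 = 340449 - 474741321698/349 = -474622504997/349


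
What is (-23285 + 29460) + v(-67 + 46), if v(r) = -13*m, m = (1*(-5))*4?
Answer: 6435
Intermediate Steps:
m = -20 (m = -5*4 = -20)
v(r) = 260 (v(r) = -13*(-20) = 260)
(-23285 + 29460) + v(-67 + 46) = (-23285 + 29460) + 260 = 6175 + 260 = 6435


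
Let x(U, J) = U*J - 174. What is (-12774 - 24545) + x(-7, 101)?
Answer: -38200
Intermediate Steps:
x(U, J) = -174 + J*U (x(U, J) = J*U - 174 = -174 + J*U)
(-12774 - 24545) + x(-7, 101) = (-12774 - 24545) + (-174 + 101*(-7)) = -37319 + (-174 - 707) = -37319 - 881 = -38200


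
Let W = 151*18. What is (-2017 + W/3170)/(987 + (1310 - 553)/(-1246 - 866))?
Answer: -6749077632/3302802395 ≈ -2.0434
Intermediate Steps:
W = 2718
(-2017 + W/3170)/(987 + (1310 - 553)/(-1246 - 866)) = (-2017 + 2718/3170)/(987 + (1310 - 553)/(-1246 - 866)) = (-2017 + 2718*(1/3170))/(987 + 757/(-2112)) = (-2017 + 1359/1585)/(987 + 757*(-1/2112)) = -3195586/(1585*(987 - 757/2112)) = -3195586/(1585*2083787/2112) = -3195586/1585*2112/2083787 = -6749077632/3302802395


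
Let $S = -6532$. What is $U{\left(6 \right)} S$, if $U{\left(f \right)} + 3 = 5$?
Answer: $-13064$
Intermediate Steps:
$U{\left(f \right)} = 2$ ($U{\left(f \right)} = -3 + 5 = 2$)
$U{\left(6 \right)} S = 2 \left(-6532\right) = -13064$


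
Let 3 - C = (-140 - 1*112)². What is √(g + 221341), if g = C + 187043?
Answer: √344883 ≈ 587.27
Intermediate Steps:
C = -63501 (C = 3 - (-140 - 1*112)² = 3 - (-140 - 112)² = 3 - 1*(-252)² = 3 - 1*63504 = 3 - 63504 = -63501)
g = 123542 (g = -63501 + 187043 = 123542)
√(g + 221341) = √(123542 + 221341) = √344883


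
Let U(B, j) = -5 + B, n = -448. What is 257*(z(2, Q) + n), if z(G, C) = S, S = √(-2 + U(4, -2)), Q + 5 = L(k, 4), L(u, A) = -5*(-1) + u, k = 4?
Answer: -115136 + 257*I*√3 ≈ -1.1514e+5 + 445.14*I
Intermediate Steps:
L(u, A) = 5 + u
Q = 4 (Q = -5 + (5 + 4) = -5 + 9 = 4)
S = I*√3 (S = √(-2 + (-5 + 4)) = √(-2 - 1) = √(-3) = I*√3 ≈ 1.732*I)
z(G, C) = I*√3
257*(z(2, Q) + n) = 257*(I*√3 - 448) = 257*(-448 + I*√3) = -115136 + 257*I*√3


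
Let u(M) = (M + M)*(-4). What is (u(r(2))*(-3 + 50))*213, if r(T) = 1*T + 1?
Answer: -240264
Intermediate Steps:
r(T) = 1 + T (r(T) = T + 1 = 1 + T)
u(M) = -8*M (u(M) = (2*M)*(-4) = -8*M)
(u(r(2))*(-3 + 50))*213 = ((-8*(1 + 2))*(-3 + 50))*213 = (-8*3*47)*213 = -24*47*213 = -1128*213 = -240264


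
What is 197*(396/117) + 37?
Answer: 9149/13 ≈ 703.77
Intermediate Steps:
197*(396/117) + 37 = 197*(396*(1/117)) + 37 = 197*(44/13) + 37 = 8668/13 + 37 = 9149/13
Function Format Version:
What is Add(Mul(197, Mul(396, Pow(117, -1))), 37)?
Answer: Rational(9149, 13) ≈ 703.77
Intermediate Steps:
Add(Mul(197, Mul(396, Pow(117, -1))), 37) = Add(Mul(197, Mul(396, Rational(1, 117))), 37) = Add(Mul(197, Rational(44, 13)), 37) = Add(Rational(8668, 13), 37) = Rational(9149, 13)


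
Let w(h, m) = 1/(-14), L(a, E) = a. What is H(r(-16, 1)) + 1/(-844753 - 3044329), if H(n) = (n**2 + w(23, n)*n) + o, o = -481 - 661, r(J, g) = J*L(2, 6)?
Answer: -3150156427/27223574 ≈ -115.71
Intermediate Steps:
r(J, g) = 2*J (r(J, g) = J*2 = 2*J)
w(h, m) = -1/14
o = -1142
H(n) = -1142 + n**2 - n/14 (H(n) = (n**2 - n/14) - 1142 = -1142 + n**2 - n/14)
H(r(-16, 1)) + 1/(-844753 - 3044329) = (-1142 + (2*(-16))**2 - (-16)/7) + 1/(-844753 - 3044329) = (-1142 + (-32)**2 - 1/14*(-32)) + 1/(-3889082) = (-1142 + 1024 + 16/7) - 1/3889082 = -810/7 - 1/3889082 = -3150156427/27223574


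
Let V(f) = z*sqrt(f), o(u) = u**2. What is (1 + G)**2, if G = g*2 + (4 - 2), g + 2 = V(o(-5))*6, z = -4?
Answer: 58081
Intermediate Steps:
V(f) = -4*sqrt(f)
g = -122 (g = -2 - 4*sqrt((-5)**2)*6 = -2 - 4*sqrt(25)*6 = -2 - 4*5*6 = -2 - 20*6 = -2 - 120 = -122)
G = -242 (G = -122*2 + (4 - 2) = -244 + 2 = -242)
(1 + G)**2 = (1 - 242)**2 = (-241)**2 = 58081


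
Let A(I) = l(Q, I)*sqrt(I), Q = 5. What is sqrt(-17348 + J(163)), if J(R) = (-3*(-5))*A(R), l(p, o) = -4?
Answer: 2*sqrt(-4337 - 15*sqrt(163)) ≈ 134.59*I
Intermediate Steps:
A(I) = -4*sqrt(I)
J(R) = -60*sqrt(R) (J(R) = (-3*(-5))*(-4*sqrt(R)) = 15*(-4*sqrt(R)) = -60*sqrt(R))
sqrt(-17348 + J(163)) = sqrt(-17348 - 60*sqrt(163))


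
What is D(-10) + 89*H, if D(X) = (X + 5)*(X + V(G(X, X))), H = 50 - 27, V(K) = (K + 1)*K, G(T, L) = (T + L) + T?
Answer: -2253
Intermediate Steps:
G(T, L) = L + 2*T (G(T, L) = (L + T) + T = L + 2*T)
V(K) = K*(1 + K) (V(K) = (1 + K)*K = K*(1 + K))
H = 23
D(X) = (5 + X)*(X + 3*X*(1 + 3*X)) (D(X) = (X + 5)*(X + (X + 2*X)*(1 + (X + 2*X))) = (5 + X)*(X + (3*X)*(1 + 3*X)) = (5 + X)*(X + 3*X*(1 + 3*X)))
D(-10) + 89*H = -10*(20 + 9*(-10)² + 49*(-10)) + 89*23 = -10*(20 + 9*100 - 490) + 2047 = -10*(20 + 900 - 490) + 2047 = -10*430 + 2047 = -4300 + 2047 = -2253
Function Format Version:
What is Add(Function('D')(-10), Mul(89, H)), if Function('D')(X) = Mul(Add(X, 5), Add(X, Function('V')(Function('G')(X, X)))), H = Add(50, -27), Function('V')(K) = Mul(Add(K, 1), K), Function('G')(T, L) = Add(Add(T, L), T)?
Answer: -2253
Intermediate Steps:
Function('G')(T, L) = Add(L, Mul(2, T)) (Function('G')(T, L) = Add(Add(L, T), T) = Add(L, Mul(2, T)))
Function('V')(K) = Mul(K, Add(1, K)) (Function('V')(K) = Mul(Add(1, K), K) = Mul(K, Add(1, K)))
H = 23
Function('D')(X) = Mul(Add(5, X), Add(X, Mul(3, X, Add(1, Mul(3, X))))) (Function('D')(X) = Mul(Add(X, 5), Add(X, Mul(Add(X, Mul(2, X)), Add(1, Add(X, Mul(2, X)))))) = Mul(Add(5, X), Add(X, Mul(Mul(3, X), Add(1, Mul(3, X))))) = Mul(Add(5, X), Add(X, Mul(3, X, Add(1, Mul(3, X))))))
Add(Function('D')(-10), Mul(89, H)) = Add(Mul(-10, Add(20, Mul(9, Pow(-10, 2)), Mul(49, -10))), Mul(89, 23)) = Add(Mul(-10, Add(20, Mul(9, 100), -490)), 2047) = Add(Mul(-10, Add(20, 900, -490)), 2047) = Add(Mul(-10, 430), 2047) = Add(-4300, 2047) = -2253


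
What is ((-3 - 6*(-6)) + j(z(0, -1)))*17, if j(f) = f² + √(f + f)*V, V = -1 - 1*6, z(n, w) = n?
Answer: 561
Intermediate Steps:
V = -7 (V = -1 - 6 = -7)
j(f) = f² - 7*√2*√f (j(f) = f² + √(f + f)*(-7) = f² + √(2*f)*(-7) = f² + (√2*√f)*(-7) = f² - 7*√2*√f)
((-3 - 6*(-6)) + j(z(0, -1)))*17 = ((-3 - 6*(-6)) + (0² - 7*√2*√0))*17 = ((-3 + 36) + (0 - 7*√2*0))*17 = (33 + (0 + 0))*17 = (33 + 0)*17 = 33*17 = 561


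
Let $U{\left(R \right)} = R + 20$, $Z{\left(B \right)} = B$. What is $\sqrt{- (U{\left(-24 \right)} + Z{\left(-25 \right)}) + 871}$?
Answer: $30$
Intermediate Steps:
$U{\left(R \right)} = 20 + R$
$\sqrt{- (U{\left(-24 \right)} + Z{\left(-25 \right)}) + 871} = \sqrt{- (\left(20 - 24\right) - 25) + 871} = \sqrt{- (-4 - 25) + 871} = \sqrt{\left(-1\right) \left(-29\right) + 871} = \sqrt{29 + 871} = \sqrt{900} = 30$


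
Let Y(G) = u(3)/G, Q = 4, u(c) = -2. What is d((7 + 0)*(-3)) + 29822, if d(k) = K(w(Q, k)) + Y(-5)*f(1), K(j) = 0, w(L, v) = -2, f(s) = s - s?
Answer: 29822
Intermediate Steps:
f(s) = 0
Y(G) = -2/G
d(k) = 0 (d(k) = 0 - 2/(-5)*0 = 0 - 2*(-1/5)*0 = 0 + (2/5)*0 = 0 + 0 = 0)
d((7 + 0)*(-3)) + 29822 = 0 + 29822 = 29822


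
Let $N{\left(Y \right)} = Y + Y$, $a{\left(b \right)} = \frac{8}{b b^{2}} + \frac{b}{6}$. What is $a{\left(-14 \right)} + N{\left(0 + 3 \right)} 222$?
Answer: $\frac{1368224}{1029} \approx 1329.7$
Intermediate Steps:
$a{\left(b \right)} = \frac{8}{b^{3}} + \frac{b}{6}$ ($a{\left(b \right)} = \frac{8}{b^{3}} + b \frac{1}{6} = \frac{8}{b^{3}} + \frac{b}{6}$)
$N{\left(Y \right)} = 2 Y$
$a{\left(-14 \right)} + N{\left(0 + 3 \right)} 222 = \left(\frac{8}{-2744} + \frac{1}{6} \left(-14\right)\right) + 2 \left(0 + 3\right) 222 = \left(8 \left(- \frac{1}{2744}\right) - \frac{7}{3}\right) + 2 \cdot 3 \cdot 222 = \left(- \frac{1}{343} - \frac{7}{3}\right) + 6 \cdot 222 = - \frac{2404}{1029} + 1332 = \frac{1368224}{1029}$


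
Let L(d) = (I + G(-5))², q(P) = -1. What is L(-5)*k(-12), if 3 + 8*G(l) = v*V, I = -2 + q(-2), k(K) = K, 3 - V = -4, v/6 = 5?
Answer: -100467/16 ≈ -6279.2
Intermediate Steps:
v = 30 (v = 6*5 = 30)
V = 7 (V = 3 - 1*(-4) = 3 + 4 = 7)
I = -3 (I = -2 - 1 = -3)
G(l) = 207/8 (G(l) = -3/8 + (30*7)/8 = -3/8 + (⅛)*210 = -3/8 + 105/4 = 207/8)
L(d) = 33489/64 (L(d) = (-3 + 207/8)² = (183/8)² = 33489/64)
L(-5)*k(-12) = (33489/64)*(-12) = -100467/16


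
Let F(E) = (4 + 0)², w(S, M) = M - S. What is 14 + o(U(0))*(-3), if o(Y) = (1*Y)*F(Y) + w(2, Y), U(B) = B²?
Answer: 20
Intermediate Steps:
F(E) = 16 (F(E) = 4² = 16)
o(Y) = -2 + 17*Y (o(Y) = (1*Y)*16 + (Y - 1*2) = Y*16 + (Y - 2) = 16*Y + (-2 + Y) = -2 + 17*Y)
14 + o(U(0))*(-3) = 14 + (-2 + 17*0²)*(-3) = 14 + (-2 + 17*0)*(-3) = 14 + (-2 + 0)*(-3) = 14 - 2*(-3) = 14 + 6 = 20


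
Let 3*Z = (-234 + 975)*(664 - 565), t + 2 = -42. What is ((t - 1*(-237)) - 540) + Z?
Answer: 24106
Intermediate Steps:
t = -44 (t = -2 - 42 = -44)
Z = 24453 (Z = ((-234 + 975)*(664 - 565))/3 = (741*99)/3 = (⅓)*73359 = 24453)
((t - 1*(-237)) - 540) + Z = ((-44 - 1*(-237)) - 540) + 24453 = ((-44 + 237) - 540) + 24453 = (193 - 540) + 24453 = -347 + 24453 = 24106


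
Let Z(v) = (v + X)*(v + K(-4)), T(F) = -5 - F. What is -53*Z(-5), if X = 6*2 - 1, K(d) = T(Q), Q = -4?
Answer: 1908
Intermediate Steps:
K(d) = -1 (K(d) = -5 - 1*(-4) = -5 + 4 = -1)
X = 11 (X = 12 - 1 = 11)
Z(v) = (-1 + v)*(11 + v) (Z(v) = (v + 11)*(v - 1) = (11 + v)*(-1 + v) = (-1 + v)*(11 + v))
-53*Z(-5) = -53*(-11 + (-5)² + 10*(-5)) = -53*(-11 + 25 - 50) = -53*(-36) = 1908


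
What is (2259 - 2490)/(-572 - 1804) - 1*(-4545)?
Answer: 327247/72 ≈ 4545.1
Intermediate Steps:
(2259 - 2490)/(-572 - 1804) - 1*(-4545) = -231/(-2376) + 4545 = -231*(-1/2376) + 4545 = 7/72 + 4545 = 327247/72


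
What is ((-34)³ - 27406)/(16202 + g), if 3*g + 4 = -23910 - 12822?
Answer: -20013/1187 ≈ -16.860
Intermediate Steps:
g = -36736/3 (g = -4/3 + (-23910 - 12822)/3 = -4/3 + (⅓)*(-36732) = -4/3 - 12244 = -36736/3 ≈ -12245.)
((-34)³ - 27406)/(16202 + g) = ((-34)³ - 27406)/(16202 - 36736/3) = (-39304 - 27406)/(11870/3) = -66710*3/11870 = -20013/1187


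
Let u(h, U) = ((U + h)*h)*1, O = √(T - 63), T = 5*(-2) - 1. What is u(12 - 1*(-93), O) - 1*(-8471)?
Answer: 19496 + 105*I*√74 ≈ 19496.0 + 903.24*I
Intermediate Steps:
T = -11 (T = -10 - 1 = -11)
O = I*√74 (O = √(-11 - 63) = √(-74) = I*√74 ≈ 8.6023*I)
u(h, U) = h*(U + h) (u(h, U) = (h*(U + h))*1 = h*(U + h))
u(12 - 1*(-93), O) - 1*(-8471) = (12 - 1*(-93))*(I*√74 + (12 - 1*(-93))) - 1*(-8471) = (12 + 93)*(I*√74 + (12 + 93)) + 8471 = 105*(I*√74 + 105) + 8471 = 105*(105 + I*√74) + 8471 = (11025 + 105*I*√74) + 8471 = 19496 + 105*I*√74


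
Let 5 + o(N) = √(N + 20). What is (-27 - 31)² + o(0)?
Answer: 3359 + 2*√5 ≈ 3363.5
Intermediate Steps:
o(N) = -5 + √(20 + N) (o(N) = -5 + √(N + 20) = -5 + √(20 + N))
(-27 - 31)² + o(0) = (-27 - 31)² + (-5 + √(20 + 0)) = (-58)² + (-5 + √20) = 3364 + (-5 + 2*√5) = 3359 + 2*√5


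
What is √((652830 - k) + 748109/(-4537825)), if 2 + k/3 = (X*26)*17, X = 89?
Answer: √440518962831064033/907565 ≈ 731.32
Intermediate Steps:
k = 118008 (k = -6 + 3*((89*26)*17) = -6 + 3*(2314*17) = -6 + 3*39338 = -6 + 118014 = 118008)
√((652830 - k) + 748109/(-4537825)) = √((652830 - 1*118008) + 748109/(-4537825)) = √((652830 - 118008) + 748109*(-1/4537825)) = √(534822 - 748109/4537825) = √(2426927894041/4537825) = √440518962831064033/907565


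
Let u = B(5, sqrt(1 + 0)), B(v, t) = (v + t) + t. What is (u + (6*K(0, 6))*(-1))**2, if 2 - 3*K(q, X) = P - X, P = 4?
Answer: 1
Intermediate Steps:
K(q, X) = -2/3 + X/3 (K(q, X) = 2/3 - (4 - X)/3 = 2/3 + (-4/3 + X/3) = -2/3 + X/3)
B(v, t) = v + 2*t (B(v, t) = (t + v) + t = v + 2*t)
u = 7 (u = 5 + 2*sqrt(1 + 0) = 5 + 2*sqrt(1) = 5 + 2*1 = 5 + 2 = 7)
(u + (6*K(0, 6))*(-1))**2 = (7 + (6*(-2/3 + (1/3)*6))*(-1))**2 = (7 + (6*(-2/3 + 2))*(-1))**2 = (7 + (6*(4/3))*(-1))**2 = (7 + 8*(-1))**2 = (7 - 8)**2 = (-1)**2 = 1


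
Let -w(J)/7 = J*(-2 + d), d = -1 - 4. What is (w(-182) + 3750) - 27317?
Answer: -32485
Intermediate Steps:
d = -5
w(J) = 49*J (w(J) = -7*J*(-2 - 5) = -7*J*(-7) = -(-49)*J = 49*J)
(w(-182) + 3750) - 27317 = (49*(-182) + 3750) - 27317 = (-8918 + 3750) - 27317 = -5168 - 27317 = -32485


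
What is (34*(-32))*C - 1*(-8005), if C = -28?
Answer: 38469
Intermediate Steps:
(34*(-32))*C - 1*(-8005) = (34*(-32))*(-28) - 1*(-8005) = -1088*(-28) + 8005 = 30464 + 8005 = 38469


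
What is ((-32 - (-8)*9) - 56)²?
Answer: 256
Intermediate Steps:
((-32 - (-8)*9) - 56)² = ((-32 - 1*(-72)) - 56)² = ((-32 + 72) - 56)² = (40 - 56)² = (-16)² = 256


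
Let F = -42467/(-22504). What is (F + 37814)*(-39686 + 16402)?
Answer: -4953721776583/5626 ≈ -8.8050e+8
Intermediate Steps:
F = 42467/22504 (F = -42467*(-1/22504) = 42467/22504 ≈ 1.8871)
(F + 37814)*(-39686 + 16402) = (42467/22504 + 37814)*(-39686 + 16402) = (851008723/22504)*(-23284) = -4953721776583/5626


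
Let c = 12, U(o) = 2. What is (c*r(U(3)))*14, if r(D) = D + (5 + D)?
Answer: 1512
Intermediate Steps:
r(D) = 5 + 2*D
(c*r(U(3)))*14 = (12*(5 + 2*2))*14 = (12*(5 + 4))*14 = (12*9)*14 = 108*14 = 1512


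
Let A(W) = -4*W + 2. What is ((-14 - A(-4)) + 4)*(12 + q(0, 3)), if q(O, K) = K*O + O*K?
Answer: -336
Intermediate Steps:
A(W) = 2 - 4*W
q(O, K) = 2*K*O (q(O, K) = K*O + K*O = 2*K*O)
((-14 - A(-4)) + 4)*(12 + q(0, 3)) = ((-14 - (2 - 4*(-4))) + 4)*(12 + 2*3*0) = ((-14 - (2 + 16)) + 4)*(12 + 0) = ((-14 - 1*18) + 4)*12 = ((-14 - 18) + 4)*12 = (-32 + 4)*12 = -28*12 = -336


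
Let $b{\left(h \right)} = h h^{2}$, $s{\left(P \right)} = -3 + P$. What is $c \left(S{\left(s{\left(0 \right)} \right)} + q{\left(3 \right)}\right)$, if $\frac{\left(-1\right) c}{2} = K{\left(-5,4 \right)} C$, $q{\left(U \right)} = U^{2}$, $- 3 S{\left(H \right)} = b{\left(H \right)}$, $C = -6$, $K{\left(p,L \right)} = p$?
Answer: $-1080$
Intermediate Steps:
$b{\left(h \right)} = h^{3}$
$S{\left(H \right)} = - \frac{H^{3}}{3}$
$c = -60$ ($c = - 2 \left(\left(-5\right) \left(-6\right)\right) = \left(-2\right) 30 = -60$)
$c \left(S{\left(s{\left(0 \right)} \right)} + q{\left(3 \right)}\right) = - 60 \left(- \frac{\left(-3 + 0\right)^{3}}{3} + 3^{2}\right) = - 60 \left(- \frac{\left(-3\right)^{3}}{3} + 9\right) = - 60 \left(\left(- \frac{1}{3}\right) \left(-27\right) + 9\right) = - 60 \left(9 + 9\right) = \left(-60\right) 18 = -1080$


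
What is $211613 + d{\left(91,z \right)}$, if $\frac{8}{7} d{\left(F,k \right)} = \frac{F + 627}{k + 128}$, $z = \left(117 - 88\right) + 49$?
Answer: $\frac{174371625}{824} \approx 2.1162 \cdot 10^{5}$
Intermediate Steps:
$z = 78$ ($z = 29 + 49 = 78$)
$d{\left(F,k \right)} = \frac{7 \left(627 + F\right)}{8 \left(128 + k\right)}$ ($d{\left(F,k \right)} = \frac{7 \frac{F + 627}{k + 128}}{8} = \frac{7 \frac{627 + F}{128 + k}}{8} = \frac{7 \left(627 + F\right)}{8 \left(128 + k\right)}$)
$211613 + d{\left(91,z \right)} = 211613 + \frac{7 \left(627 + 91\right)}{8 \left(128 + 78\right)} = 211613 + \frac{7}{8} \cdot \frac{1}{206} \cdot 718 = 211613 + \frac{2513}{824} = \frac{174371625}{824}$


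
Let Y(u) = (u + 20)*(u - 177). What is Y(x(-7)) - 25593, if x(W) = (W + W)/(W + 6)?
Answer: -31135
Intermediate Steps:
x(W) = 2*W/(6 + W) (x(W) = (2*W)/(6 + W) = 2*W/(6 + W))
Y(u) = (-177 + u)*(20 + u) (Y(u) = (20 + u)*(-177 + u) = (-177 + u)*(20 + u))
Y(x(-7)) - 25593 = (-3540 + (2*(-7)/(6 - 7))² - 314*(-7)/(6 - 7)) - 25593 = (-3540 + (2*(-7)/(-1))² - 314*(-7)/(-1)) - 25593 = (-3540 + (2*(-7)*(-1))² - 314*(-7)*(-1)) - 25593 = (-3540 + 14² - 157*14) - 25593 = (-3540 + 196 - 2198) - 25593 = -5542 - 25593 = -31135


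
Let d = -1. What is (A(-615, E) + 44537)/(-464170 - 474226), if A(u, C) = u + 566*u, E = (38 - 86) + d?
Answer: 76042/234599 ≈ 0.32414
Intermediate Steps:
E = -49 (E = (38 - 86) - 1 = -48 - 1 = -49)
A(u, C) = 567*u
(A(-615, E) + 44537)/(-464170 - 474226) = (567*(-615) + 44537)/(-464170 - 474226) = (-348705 + 44537)/(-938396) = -304168*(-1/938396) = 76042/234599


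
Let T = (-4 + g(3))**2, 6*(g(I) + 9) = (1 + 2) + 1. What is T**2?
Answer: 1874161/81 ≈ 23138.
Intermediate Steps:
g(I) = -25/3 (g(I) = -9 + ((1 + 2) + 1)/6 = -9 + (3 + 1)/6 = -9 + (1/6)*4 = -9 + 2/3 = -25/3)
T = 1369/9 (T = (-4 - 25/3)**2 = (-37/3)**2 = 1369/9 ≈ 152.11)
T**2 = (1369/9)**2 = 1874161/81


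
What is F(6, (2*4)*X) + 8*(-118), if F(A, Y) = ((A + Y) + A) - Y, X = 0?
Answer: -932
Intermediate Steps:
F(A, Y) = 2*A (F(A, Y) = (Y + 2*A) - Y = 2*A)
F(6, (2*4)*X) + 8*(-118) = 2*6 + 8*(-118) = 12 - 944 = -932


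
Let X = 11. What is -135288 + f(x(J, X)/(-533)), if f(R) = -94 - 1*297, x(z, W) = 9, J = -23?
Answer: -135679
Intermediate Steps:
f(R) = -391 (f(R) = -94 - 297 = -391)
-135288 + f(x(J, X)/(-533)) = -135288 - 391 = -135679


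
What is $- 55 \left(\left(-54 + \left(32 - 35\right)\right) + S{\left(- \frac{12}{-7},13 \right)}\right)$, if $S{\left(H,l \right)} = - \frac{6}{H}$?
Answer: $\frac{6655}{2} \approx 3327.5$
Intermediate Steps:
$- 55 \left(\left(-54 + \left(32 - 35\right)\right) + S{\left(- \frac{12}{-7},13 \right)}\right) = - 55 \left(\left(-54 + \left(32 - 35\right)\right) - \frac{6}{\left(-12\right) \frac{1}{-7}}\right) = - 55 \left(\left(-54 - 3\right) - \frac{6}{\left(-12\right) \left(- \frac{1}{7}\right)}\right) = - 55 \left(-57 - \frac{6}{\frac{12}{7}}\right) = - 55 \left(-57 - \frac{7}{2}\right) = \left(-55\right) \left(- \frac{121}{2}\right) = \frac{6655}{2}$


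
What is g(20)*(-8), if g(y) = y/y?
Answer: -8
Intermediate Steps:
g(y) = 1
g(20)*(-8) = 1*(-8) = -8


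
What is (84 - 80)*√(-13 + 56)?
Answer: 4*√43 ≈ 26.230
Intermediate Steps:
(84 - 80)*√(-13 + 56) = 4*√43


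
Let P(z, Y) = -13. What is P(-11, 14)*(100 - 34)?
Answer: -858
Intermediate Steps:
P(-11, 14)*(100 - 34) = -13*(100 - 34) = -13*66 = -858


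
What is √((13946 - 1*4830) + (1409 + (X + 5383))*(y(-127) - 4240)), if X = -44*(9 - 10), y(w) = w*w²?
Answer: 4*I*√876982607 ≈ 1.1846e+5*I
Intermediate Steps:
y(w) = w³
X = 44 (X = -44*(-1) = 44)
√((13946 - 1*4830) + (1409 + (X + 5383))*(y(-127) - 4240)) = √((13946 - 1*4830) + (1409 + (44 + 5383))*((-127)³ - 4240)) = √((13946 - 4830) + (1409 + 5427)*(-2048383 - 4240)) = √(9116 + 6836*(-2052623)) = √(9116 - 14031730828) = √(-14031721712) = 4*I*√876982607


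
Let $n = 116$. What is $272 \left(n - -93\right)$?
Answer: $56848$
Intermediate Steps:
$272 \left(n - -93\right) = 272 \left(116 - -93\right) = 272 \left(116 + 93\right) = 272 \cdot 209 = 56848$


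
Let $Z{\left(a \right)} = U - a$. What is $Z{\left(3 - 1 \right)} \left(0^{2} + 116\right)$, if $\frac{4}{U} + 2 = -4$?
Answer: $- \frac{928}{3} \approx -309.33$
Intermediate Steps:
$U = - \frac{2}{3}$ ($U = \frac{4}{-2 - 4} = \frac{4}{-6} = 4 \left(- \frac{1}{6}\right) = - \frac{2}{3} \approx -0.66667$)
$Z{\left(a \right)} = - \frac{2}{3} - a$
$Z{\left(3 - 1 \right)} \left(0^{2} + 116\right) = \left(- \frac{2}{3} - \left(3 - 1\right)\right) \left(0^{2} + 116\right) = \left(- \frac{2}{3} - \left(3 - 1\right)\right) \left(0 + 116\right) = \left(- \frac{2}{3} - 2\right) 116 = \left(- \frac{8}{3}\right) 116 = - \frac{928}{3}$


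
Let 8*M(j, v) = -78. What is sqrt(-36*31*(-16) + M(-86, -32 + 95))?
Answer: sqrt(71385)/2 ≈ 133.59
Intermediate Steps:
M(j, v) = -39/4 (M(j, v) = (1/8)*(-78) = -39/4)
sqrt(-36*31*(-16) + M(-86, -32 + 95)) = sqrt(-36*31*(-16) - 39/4) = sqrt(-1116*(-16) - 39/4) = sqrt(17856 - 39/4) = sqrt(71385/4) = sqrt(71385)/2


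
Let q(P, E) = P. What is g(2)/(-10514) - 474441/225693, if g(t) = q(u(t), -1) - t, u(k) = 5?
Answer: -1662983251/790978734 ≈ -2.1024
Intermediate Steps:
g(t) = 5 - t
g(2)/(-10514) - 474441/225693 = (5 - 1*2)/(-10514) - 474441/225693 = (5 - 2)*(-1/10514) - 474441*1/225693 = 3*(-1/10514) - 158147/75231 = -3/10514 - 158147/75231 = -1662983251/790978734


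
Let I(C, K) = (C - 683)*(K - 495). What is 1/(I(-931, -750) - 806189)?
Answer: 1/1203241 ≈ 8.3109e-7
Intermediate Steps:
I(C, K) = (-683 + C)*(-495 + K)
1/(I(-931, -750) - 806189) = 1/((338085 - 683*(-750) - 495*(-931) - 931*(-750)) - 806189) = 1/((338085 + 512250 + 460845 + 698250) - 806189) = 1/(2009430 - 806189) = 1/1203241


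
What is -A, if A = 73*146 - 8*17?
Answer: -10522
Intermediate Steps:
A = 10522 (A = 10658 - 136 = 10522)
-A = -1*10522 = -10522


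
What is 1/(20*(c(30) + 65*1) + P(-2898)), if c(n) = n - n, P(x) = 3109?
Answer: 1/4409 ≈ 0.00022681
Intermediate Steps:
c(n) = 0
1/(20*(c(30) + 65*1) + P(-2898)) = 1/(20*(0 + 65*1) + 3109) = 1/(20*(0 + 65) + 3109) = 1/(20*65 + 3109) = 1/(1300 + 3109) = 1/4409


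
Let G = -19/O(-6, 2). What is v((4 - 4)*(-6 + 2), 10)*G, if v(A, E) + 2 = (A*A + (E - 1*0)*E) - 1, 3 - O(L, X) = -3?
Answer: -1843/6 ≈ -307.17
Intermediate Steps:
O(L, X) = 6 (O(L, X) = 3 - 1*(-3) = 3 + 3 = 6)
v(A, E) = -3 + A² + E² (v(A, E) = -2 + ((A*A + (E - 1*0)*E) - 1) = -2 + ((A² + (E + 0)*E) - 1) = -2 + ((A² + E*E) - 1) = -2 + ((A² + E²) - 1) = -2 + (-1 + A² + E²) = -3 + A² + E²)
G = -19/6 ≈ -3.1667
v((4 - 4)*(-6 + 2), 10)*G = (-3 + ((4 - 4)*(-6 + 2))² + 10²)*(-19/6) = (-3 + (0*(-4))² + 100)*(-19/6) = (-3 + 0² + 100)*(-19/6) = (-3 + 0 + 100)*(-19/6) = 97*(-19/6) = -1843/6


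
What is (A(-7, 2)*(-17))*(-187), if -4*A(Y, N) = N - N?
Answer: 0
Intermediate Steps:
A(Y, N) = 0 (A(Y, N) = -(N - N)/4 = -1/4*0 = 0)
(A(-7, 2)*(-17))*(-187) = (0*(-17))*(-187) = 0*(-187) = 0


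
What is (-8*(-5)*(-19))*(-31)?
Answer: 23560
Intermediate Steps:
(-8*(-5)*(-19))*(-31) = (40*(-19))*(-31) = -760*(-31) = 23560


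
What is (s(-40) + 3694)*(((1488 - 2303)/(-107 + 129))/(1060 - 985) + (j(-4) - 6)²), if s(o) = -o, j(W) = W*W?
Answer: 61306679/165 ≈ 3.7156e+5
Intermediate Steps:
j(W) = W²
(s(-40) + 3694)*(((1488 - 2303)/(-107 + 129))/(1060 - 985) + (j(-4) - 6)²) = (-1*(-40) + 3694)*(((1488 - 2303)/(-107 + 129))/(1060 - 985) + ((-4)² - 6)²) = (40 + 3694)*(-815/22/75 + (16 - 6)²) = 3734*(-815*1/22*(1/75) + 10²) = 3734*(-815/22*1/75 + 100) = 3734*(-163/330 + 100) = 3734*(32837/330) = 61306679/165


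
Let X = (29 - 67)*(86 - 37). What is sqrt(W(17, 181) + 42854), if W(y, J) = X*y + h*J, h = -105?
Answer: I*sqrt(7805) ≈ 88.346*I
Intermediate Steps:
X = -1862 (X = -38*49 = -1862)
W(y, J) = -1862*y - 105*J
sqrt(W(17, 181) + 42854) = sqrt((-1862*17 - 105*181) + 42854) = sqrt((-31654 - 19005) + 42854) = sqrt(-50659 + 42854) = sqrt(-7805) = I*sqrt(7805)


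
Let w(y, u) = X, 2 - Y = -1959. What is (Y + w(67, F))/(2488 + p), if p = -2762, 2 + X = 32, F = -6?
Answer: -1991/274 ≈ -7.2664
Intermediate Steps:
Y = 1961 (Y = 2 - 1*(-1959) = 2 + 1959 = 1961)
X = 30 (X = -2 + 32 = 30)
w(y, u) = 30
(Y + w(67, F))/(2488 + p) = (1961 + 30)/(2488 - 2762) = 1991/(-274) = 1991*(-1/274) = -1991/274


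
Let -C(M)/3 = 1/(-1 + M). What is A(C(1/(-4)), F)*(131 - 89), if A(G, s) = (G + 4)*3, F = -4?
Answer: 4032/5 ≈ 806.40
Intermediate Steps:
C(M) = -3/(-1 + M)
A(G, s) = 12 + 3*G (A(G, s) = (4 + G)*3 = 12 + 3*G)
A(C(1/(-4)), F)*(131 - 89) = (12 + 3*(-3/(-1 + 1/(-4))))*(131 - 89) = (12 + 3*(-3/(-1 - ¼)))*42 = (12 + 3*(-3/(-5/4)))*42 = (12 + 3*(-3*(-⅘)))*42 = (12 + 3*(12/5))*42 = (12 + 36/5)*42 = (96/5)*42 = 4032/5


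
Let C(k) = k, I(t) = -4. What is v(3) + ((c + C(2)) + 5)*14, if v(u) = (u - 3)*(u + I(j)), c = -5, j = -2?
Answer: 28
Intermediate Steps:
v(u) = (-4 + u)*(-3 + u) (v(u) = (u - 3)*(u - 4) = (-3 + u)*(-4 + u) = (-4 + u)*(-3 + u))
v(3) + ((c + C(2)) + 5)*14 = (12 + 3² - 7*3) + ((-5 + 2) + 5)*14 = (12 + 9 - 21) + (-3 + 5)*14 = 0 + 2*14 = 0 + 28 = 28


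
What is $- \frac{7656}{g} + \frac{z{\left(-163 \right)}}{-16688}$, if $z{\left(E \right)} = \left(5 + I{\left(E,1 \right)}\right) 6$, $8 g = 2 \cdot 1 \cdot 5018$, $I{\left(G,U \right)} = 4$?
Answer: $- \frac{127831071}{20935096} \approx -6.1061$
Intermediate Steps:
$g = \frac{2509}{2}$ ($g = \frac{2 \cdot 1 \cdot 5018}{8} = \frac{2 \cdot 5018}{8} = \frac{1}{8} \cdot 10036 = \frac{2509}{2} \approx 1254.5$)
$z{\left(E \right)} = 54$ ($z{\left(E \right)} = \left(5 + 4\right) 6 = 9 \cdot 6 = 54$)
$- \frac{7656}{g} + \frac{z{\left(-163 \right)}}{-16688} = - \frac{7656}{\frac{2509}{2}} + \frac{54}{-16688} = \left(-7656\right) \frac{2}{2509} + 54 \left(- \frac{1}{16688}\right) = - \frac{15312}{2509} - \frac{27}{8344} = - \frac{127831071}{20935096}$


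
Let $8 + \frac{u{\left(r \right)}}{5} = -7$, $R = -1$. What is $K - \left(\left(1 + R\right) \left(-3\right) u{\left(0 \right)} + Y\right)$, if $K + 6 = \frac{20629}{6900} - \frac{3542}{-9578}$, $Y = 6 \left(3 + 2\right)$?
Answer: $- \frac{1078575419}{33044100} \approx -32.641$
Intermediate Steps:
$u{\left(r \right)} = -75$ ($u{\left(r \right)} = -40 + 5 \left(-7\right) = -40 - 35 = -75$)
$Y = 30$ ($Y = 6 \cdot 5 = 30$)
$K = - \frac{87252419}{33044100}$ ($K = -6 + \left(\frac{20629}{6900} - \frac{3542}{-9578}\right) = -6 + \left(20629 \cdot \frac{1}{6900} - - \frac{1771}{4789}\right) = -6 + \left(\frac{20629}{6900} + \frac{1771}{4789}\right) = -6 + \frac{111012181}{33044100} = - \frac{87252419}{33044100} \approx -2.6405$)
$K - \left(\left(1 + R\right) \left(-3\right) u{\left(0 \right)} + Y\right) = - \frac{87252419}{33044100} - \left(\left(1 - 1\right) \left(-3\right) \left(-75\right) + 30\right) = - \frac{87252419}{33044100} - \left(0 \left(-3\right) \left(-75\right) + 30\right) = - \frac{87252419}{33044100} - \left(0 \left(-75\right) + 30\right) = - \frac{87252419}{33044100} - \left(0 + 30\right) = - \frac{87252419}{33044100} - 30 = - \frac{1078575419}{33044100}$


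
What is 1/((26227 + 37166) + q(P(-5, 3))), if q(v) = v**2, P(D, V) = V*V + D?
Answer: 1/63409 ≈ 1.5771e-5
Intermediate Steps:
P(D, V) = D + V**2 (P(D, V) = V**2 + D = D + V**2)
1/((26227 + 37166) + q(P(-5, 3))) = 1/((26227 + 37166) + (-5 + 3**2)**2) = 1/(63393 + (-5 + 9)**2) = 1/(63393 + 4**2) = 1/(63393 + 16) = 1/63409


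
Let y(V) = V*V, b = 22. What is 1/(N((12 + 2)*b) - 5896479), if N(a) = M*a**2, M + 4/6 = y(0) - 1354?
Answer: -3/403216733 ≈ -7.4402e-9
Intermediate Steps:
y(V) = V**2
M = -4064/3 (M = -2/3 + (0**2 - 1354) = -2/3 + (0 - 1354) = -2/3 - 1354 = -4064/3 ≈ -1354.7)
N(a) = -4064*a**2/3
1/(N((12 + 2)*b) - 5896479) = 1/(-4064*484*(12 + 2)**2/3 - 5896479) = 1/(-4064*(14*22)**2/3 - 5896479) = 1/(-4064/3*308**2 - 5896479) = 1/(-4064/3*94864 - 5896479) = 1/(-385527296/3 - 5896479) = 1/(-403216733/3) = -3/403216733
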